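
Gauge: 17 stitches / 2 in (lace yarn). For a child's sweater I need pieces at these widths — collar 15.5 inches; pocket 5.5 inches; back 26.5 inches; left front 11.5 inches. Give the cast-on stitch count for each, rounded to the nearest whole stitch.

collar 132; pocket 47; back 225; left front 98.

Rate = 17/2 = 8.5 sts per in.
collar: 15.5 × 8.5 = 131.75 → 132.
pocket: 5.5 × 8.5 = 46.75 → 47.
back: 26.5 × 8.5 = 225.25 → 225.
left front: 11.5 × 8.5 = 97.75 → 98.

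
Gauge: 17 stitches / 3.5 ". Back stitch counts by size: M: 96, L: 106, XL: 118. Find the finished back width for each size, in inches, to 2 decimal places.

17/3.5 = 4.857 sts per in.
M: 96 / 4.857 = 19.765 → 19.76 in.
L: 106 / 4.857 = 21.824 → 21.82 in.
XL: 118 / 4.857 = 24.294 → 24.29 in.

M 19.76 inches; L 21.82 inches; XL 24.29 inches.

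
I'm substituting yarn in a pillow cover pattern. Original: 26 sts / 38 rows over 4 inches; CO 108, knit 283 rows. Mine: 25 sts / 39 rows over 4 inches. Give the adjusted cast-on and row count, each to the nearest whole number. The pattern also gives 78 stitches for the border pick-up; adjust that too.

Cast on 104 stitches; work 290 rows; border pick-up 75 stitches.

Stitches: 108 × 25/26 = 103.85 → 104.
Rows: 283 × 39/38 = 290.45 → 290.
border pick-up: 78 × 25/26 = 75.00 → 75.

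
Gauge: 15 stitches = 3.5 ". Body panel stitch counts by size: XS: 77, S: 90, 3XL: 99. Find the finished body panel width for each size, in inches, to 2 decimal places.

XS 17.97 inches; S 21.00 inches; 3XL 23.10 inches.

15/3.5 = 4.286 sts per in.
XS: 77 / 4.286 = 17.967 → 17.97 in.
S: 90 / 4.286 = 21.000 → 21.00 in.
3XL: 99 / 4.286 = 23.100 → 23.10 in.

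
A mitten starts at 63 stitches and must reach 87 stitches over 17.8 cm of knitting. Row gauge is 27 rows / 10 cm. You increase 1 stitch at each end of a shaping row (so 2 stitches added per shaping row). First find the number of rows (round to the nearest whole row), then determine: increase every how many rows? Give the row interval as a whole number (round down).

Rows = 17.8 × 2.7 = 48.1 → 48 rows.
Stitches to add: 24 → 12 shaping rows (at 2 st each).
48 / 12 = 4.00 → every 4 rows.

Increase every 4th row.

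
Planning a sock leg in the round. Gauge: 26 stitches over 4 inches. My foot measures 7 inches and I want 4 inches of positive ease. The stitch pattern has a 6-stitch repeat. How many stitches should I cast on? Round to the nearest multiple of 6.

CO 72 sts.

Finished = 7 + 4 = 11 inches.
26 / 4 = 6.5 sts/in.
11 × 6.5 = 71.50 sts.
Nearest multiple of 6: 72.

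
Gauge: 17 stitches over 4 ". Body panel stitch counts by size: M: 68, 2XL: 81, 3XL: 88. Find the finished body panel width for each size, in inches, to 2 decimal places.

M 16.00 inches; 2XL 19.06 inches; 3XL 20.71 inches.

17/4 = 4.25 sts per in.
M: 68 / 4.25 = 16.000 → 16.00 in.
2XL: 81 / 4.25 = 19.059 → 19.06 in.
3XL: 88 / 4.25 = 20.706 → 20.71 in.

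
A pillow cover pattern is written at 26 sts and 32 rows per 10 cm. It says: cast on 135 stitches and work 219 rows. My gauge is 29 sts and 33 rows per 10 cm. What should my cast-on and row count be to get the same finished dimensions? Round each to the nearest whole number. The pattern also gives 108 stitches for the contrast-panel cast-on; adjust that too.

Cast on 151 stitches; work 226 rows; contrast-panel cast-on 120 stitches.

Stitches: 135 × 29/26 = 150.58 → 151.
Rows: 219 × 33/32 = 225.84 → 226.
contrast-panel cast-on: 108 × 29/26 = 120.46 → 120.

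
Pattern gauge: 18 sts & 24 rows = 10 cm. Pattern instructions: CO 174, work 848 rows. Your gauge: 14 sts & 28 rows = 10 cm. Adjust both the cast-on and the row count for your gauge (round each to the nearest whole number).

Stitches: 174 × 14/18 = 135.33 → 135.
Rows: 848 × 28/24 = 989.33 → 989.

Cast on 135 stitches; work 989 rows.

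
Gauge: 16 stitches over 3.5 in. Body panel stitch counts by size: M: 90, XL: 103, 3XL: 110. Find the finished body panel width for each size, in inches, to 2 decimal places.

16/3.5 = 4.571 sts per in.
M: 90 / 4.571 = 19.688 → 19.69 in.
XL: 103 / 4.571 = 22.531 → 22.53 in.
3XL: 110 / 4.571 = 24.062 → 24.06 in.

M 19.69 inches; XL 22.53 inches; 3XL 24.06 inches.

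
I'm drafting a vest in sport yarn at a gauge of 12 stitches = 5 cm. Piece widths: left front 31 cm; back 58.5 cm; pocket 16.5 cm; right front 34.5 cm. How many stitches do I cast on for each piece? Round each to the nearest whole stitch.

Rate = 12/5 = 2.4 sts per cm.
left front: 31 × 2.4 = 74.40 → 74.
back: 58.5 × 2.4 = 140.40 → 140.
pocket: 16.5 × 2.4 = 39.60 → 40.
right front: 34.5 × 2.4 = 82.80 → 83.

left front 74; back 140; pocket 40; right front 83.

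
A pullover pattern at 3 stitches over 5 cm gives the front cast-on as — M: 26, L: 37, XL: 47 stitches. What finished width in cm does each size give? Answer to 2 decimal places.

3/5 = 0.6 sts per cm.
M: 26 / 0.6 = 43.333 → 43.33 cm.
L: 37 / 0.6 = 61.667 → 61.67 cm.
XL: 47 / 0.6 = 78.333 → 78.33 cm.

M 43.33 cm; L 61.67 cm; XL 78.33 cm.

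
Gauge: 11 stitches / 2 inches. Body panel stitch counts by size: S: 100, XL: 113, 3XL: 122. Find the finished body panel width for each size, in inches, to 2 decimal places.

S 18.18 inches; XL 20.55 inches; 3XL 22.18 inches.

11/2 = 5.5 sts per in.
S: 100 / 5.5 = 18.182 → 18.18 in.
XL: 113 / 5.5 = 20.545 → 20.55 in.
3XL: 122 / 5.5 = 22.182 → 22.18 in.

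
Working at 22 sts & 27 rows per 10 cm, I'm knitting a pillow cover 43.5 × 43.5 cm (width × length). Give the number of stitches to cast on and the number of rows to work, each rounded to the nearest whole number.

Cast on 96 stitches and work 117 rows.

Stitch gauge = 22/10 = 2.2 sts/cm; 43.5 × 2.2 = 95.70 → 96 sts.
Row gauge = 27/10 = 2.7 rows/cm; 43.5 × 2.7 = 117.45 → 117 rows.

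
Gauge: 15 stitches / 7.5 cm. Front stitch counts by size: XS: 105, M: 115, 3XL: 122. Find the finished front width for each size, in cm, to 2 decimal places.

15/7.5 = 2 sts per cm.
XS: 105 / 2 = 52.500 → 52.50 cm.
M: 115 / 2 = 57.500 → 57.50 cm.
3XL: 122 / 2 = 61.000 → 61.00 cm.

XS 52.50 cm; M 57.50 cm; 3XL 61.00 cm.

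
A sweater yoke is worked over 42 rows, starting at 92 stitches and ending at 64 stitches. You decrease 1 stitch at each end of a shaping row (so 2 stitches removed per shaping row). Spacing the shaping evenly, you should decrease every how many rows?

Stitches to remove: |64 − 92| = 28.
Shaping rows needed: 28 / 2 = 14.
42 rows / 14 = every 3 rows.

Decrease every 3rd row.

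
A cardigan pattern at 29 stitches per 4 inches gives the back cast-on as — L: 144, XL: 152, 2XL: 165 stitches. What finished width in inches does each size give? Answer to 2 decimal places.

L 19.86 inches; XL 20.97 inches; 2XL 22.76 inches.

29/4 = 7.25 sts per in.
L: 144 / 7.25 = 19.862 → 19.86 in.
XL: 152 / 7.25 = 20.966 → 20.97 in.
2XL: 165 / 7.25 = 22.759 → 22.76 in.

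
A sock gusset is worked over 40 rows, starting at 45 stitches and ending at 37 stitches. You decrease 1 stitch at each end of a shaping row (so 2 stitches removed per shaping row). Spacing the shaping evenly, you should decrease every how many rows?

Decrease every 10th row.

Stitches to remove: |37 − 45| = 8.
Shaping rows needed: 8 / 2 = 4.
40 rows / 4 = every 10 rows.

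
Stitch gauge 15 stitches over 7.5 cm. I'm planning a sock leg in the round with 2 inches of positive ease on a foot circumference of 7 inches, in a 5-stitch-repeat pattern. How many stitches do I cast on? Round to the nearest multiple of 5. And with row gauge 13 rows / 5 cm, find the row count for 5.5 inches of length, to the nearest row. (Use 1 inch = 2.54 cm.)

Cast on 45 stitches; work 36 rows.

Finished = 7 + 2 = 9 inches.
9 inches × 2.54 = 22.86 cm.
15/7.5 = 2 sts per cm; 22.86 × 2 = 45.72 sts.
Nearest multiple of 5 → 45.
5.5 inches = 13.97 cm; × 2.6 = 36.32 → 36 rows.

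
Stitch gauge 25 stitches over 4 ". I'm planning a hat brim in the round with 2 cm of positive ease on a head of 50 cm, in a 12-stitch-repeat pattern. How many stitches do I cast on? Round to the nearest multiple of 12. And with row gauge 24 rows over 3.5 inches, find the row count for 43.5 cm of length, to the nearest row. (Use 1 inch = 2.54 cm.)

Finished = 50 + 2 = 52 cm.
52 cm × 1/2.54 = 20.47 inches.
25/4 = 6.25 sts per in; 20.47 × 6.25 = 127.95 sts.
Nearest multiple of 12 → 132.
43.5 cm = 17.13 inches; × 6.857 = 117.44 → 117 rows.

Cast on 132 stitches; work 117 rows.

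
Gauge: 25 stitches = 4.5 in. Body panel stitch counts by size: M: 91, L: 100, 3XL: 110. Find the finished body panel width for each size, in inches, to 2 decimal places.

25/4.5 = 5.556 sts per in.
M: 91 / 5.556 = 16.380 → 16.38 in.
L: 100 / 5.556 = 18.000 → 18.00 in.
3XL: 110 / 5.556 = 19.800 → 19.80 in.

M 16.38 inches; L 18.00 inches; 3XL 19.80 inches.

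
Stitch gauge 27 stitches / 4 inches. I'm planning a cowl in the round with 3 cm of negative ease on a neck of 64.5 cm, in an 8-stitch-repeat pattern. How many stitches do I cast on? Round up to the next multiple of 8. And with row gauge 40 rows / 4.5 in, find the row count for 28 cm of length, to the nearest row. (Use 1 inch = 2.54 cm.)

Cast on 168 stitches; work 98 rows.

Finished = 64.5 − 3 = 61.5 cm.
61.5 cm × 1/2.54 = 24.21 inches.
27/4 = 6.75 sts per in; 24.21 × 6.75 = 163.44 sts.
Next multiple of 8 → 168.
28 cm = 11.02 inches; × 8.889 = 97.99 → 98 rows.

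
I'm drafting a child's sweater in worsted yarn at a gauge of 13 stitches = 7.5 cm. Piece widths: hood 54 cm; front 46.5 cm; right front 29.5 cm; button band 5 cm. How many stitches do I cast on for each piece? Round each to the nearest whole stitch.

hood 94; front 81; right front 51; button band 9.

Rate = 13/7.5 = 1.733 sts per cm.
hood: 54 × 1.733 = 93.60 → 94.
front: 46.5 × 1.733 = 80.60 → 81.
right front: 29.5 × 1.733 = 51.13 → 51.
button band: 5 × 1.733 = 8.67 → 9.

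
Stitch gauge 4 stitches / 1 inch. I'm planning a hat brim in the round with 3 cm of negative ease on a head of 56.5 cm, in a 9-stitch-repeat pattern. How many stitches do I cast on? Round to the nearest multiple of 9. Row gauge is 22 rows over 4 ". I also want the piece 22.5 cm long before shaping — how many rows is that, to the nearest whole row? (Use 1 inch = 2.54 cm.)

Finished = 56.5 − 3 = 53.5 cm.
53.5 cm × 1/2.54 = 21.06 inches.
4/1 = 4 sts per in; 21.06 × 4 = 84.25 sts.
Nearest multiple of 9 → 81.
22.5 cm = 8.86 inches; × 5.5 = 48.72 → 49 rows.

Cast on 81 stitches; work 49 rows.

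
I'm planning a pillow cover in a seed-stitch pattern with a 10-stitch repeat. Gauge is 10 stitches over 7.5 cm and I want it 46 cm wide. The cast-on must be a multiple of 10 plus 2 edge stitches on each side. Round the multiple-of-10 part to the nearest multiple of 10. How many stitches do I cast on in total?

10 / 7.5 = 1.333 sts per cm.
46 × 1.333 = 61.33 sts.
Less 4 edge sts → 57.33 for the repeat.
Nearest multiple of 10: 60.
Add back 4 edge sts → 64.

Cast on 64 stitches.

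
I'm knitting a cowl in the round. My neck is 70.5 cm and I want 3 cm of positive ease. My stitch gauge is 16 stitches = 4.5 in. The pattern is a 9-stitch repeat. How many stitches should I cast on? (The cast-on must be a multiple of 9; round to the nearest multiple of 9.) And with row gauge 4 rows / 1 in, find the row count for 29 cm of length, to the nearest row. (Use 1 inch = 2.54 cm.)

Finished = 70.5 + 3 = 73.5 cm.
73.5 cm × 1/2.54 = 28.94 inches.
16/4.5 = 3.556 sts per in; 28.94 × 3.556 = 102.89 sts.
Nearest multiple of 9 → 99.
29 cm = 11.42 inches; × 4 = 45.67 → 46 rows.

Cast on 99 stitches; work 46 rows.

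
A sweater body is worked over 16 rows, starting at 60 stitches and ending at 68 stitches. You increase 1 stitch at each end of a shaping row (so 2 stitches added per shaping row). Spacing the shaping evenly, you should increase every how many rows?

Stitches to add: |68 − 60| = 8.
Shaping rows needed: 8 / 2 = 4.
16 rows / 4 = every 4 rows.

Increase every 4th row.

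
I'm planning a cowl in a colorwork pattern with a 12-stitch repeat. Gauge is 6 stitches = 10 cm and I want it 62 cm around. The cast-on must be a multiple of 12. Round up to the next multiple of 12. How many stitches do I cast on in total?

Cast on 48 stitches.

6 / 10 = 0.6 sts per cm.
62 × 0.6 = 37.20 sts.
Next multiple of 12: 48.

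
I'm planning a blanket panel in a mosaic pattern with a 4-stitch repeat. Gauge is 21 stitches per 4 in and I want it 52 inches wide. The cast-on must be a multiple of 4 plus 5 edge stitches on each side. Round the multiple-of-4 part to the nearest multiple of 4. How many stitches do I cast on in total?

274 stitches.

21 / 4 = 5.25 sts per inch.
52 × 5.25 = 273.00 sts.
Less 10 edge sts → 263.00 for the repeat.
Nearest multiple of 4: 264.
Add back 10 edge sts → 274.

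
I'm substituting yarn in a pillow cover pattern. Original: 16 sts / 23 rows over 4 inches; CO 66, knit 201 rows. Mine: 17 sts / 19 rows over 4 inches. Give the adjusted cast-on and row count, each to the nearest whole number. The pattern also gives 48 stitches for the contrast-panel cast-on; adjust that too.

Stitches: 66 × 17/16 = 70.12 → 70.
Rows: 201 × 19/23 = 166.04 → 166.
contrast-panel cast-on: 48 × 17/16 = 51.00 → 51.

Cast on 70 stitches; work 166 rows; contrast-panel cast-on 51 stitches.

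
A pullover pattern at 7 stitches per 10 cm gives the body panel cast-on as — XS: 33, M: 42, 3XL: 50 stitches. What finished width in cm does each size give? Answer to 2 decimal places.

7/10 = 0.7 sts per cm.
XS: 33 / 0.7 = 47.143 → 47.14 cm.
M: 42 / 0.7 = 60.000 → 60.00 cm.
3XL: 50 / 0.7 = 71.429 → 71.43 cm.

XS 47.14 cm; M 60.00 cm; 3XL 71.43 cm.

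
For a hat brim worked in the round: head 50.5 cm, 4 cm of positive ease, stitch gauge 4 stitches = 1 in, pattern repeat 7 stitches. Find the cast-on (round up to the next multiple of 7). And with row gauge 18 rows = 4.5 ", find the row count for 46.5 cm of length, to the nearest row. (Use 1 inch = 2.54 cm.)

Finished = 50.5 + 4 = 54.5 cm.
54.5 cm × 1/2.54 = 21.46 inches.
4/1 = 4 sts per in; 21.46 × 4 = 85.83 sts.
Next multiple of 7 → 91.
46.5 cm = 18.31 inches; × 4 = 73.23 → 73 rows.

Cast on 91 stitches; work 73 rows.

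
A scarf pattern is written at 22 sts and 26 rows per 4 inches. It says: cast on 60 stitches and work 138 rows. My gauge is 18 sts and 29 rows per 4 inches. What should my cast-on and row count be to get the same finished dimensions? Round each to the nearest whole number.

Cast on 49 stitches; work 154 rows.

Stitches: 60 × 18/22 = 49.09 → 49.
Rows: 138 × 29/26 = 153.92 → 154.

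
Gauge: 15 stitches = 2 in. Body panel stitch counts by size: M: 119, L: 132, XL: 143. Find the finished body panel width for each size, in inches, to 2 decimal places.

M 15.87 inches; L 17.60 inches; XL 19.07 inches.

15/2 = 7.5 sts per in.
M: 119 / 7.5 = 15.867 → 15.87 in.
L: 132 / 7.5 = 17.600 → 17.60 in.
XL: 143 / 7.5 = 19.067 → 19.07 in.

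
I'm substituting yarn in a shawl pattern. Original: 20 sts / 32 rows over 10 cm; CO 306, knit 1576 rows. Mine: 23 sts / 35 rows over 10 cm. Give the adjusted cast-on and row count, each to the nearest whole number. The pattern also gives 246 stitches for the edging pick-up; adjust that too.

Cast on 352 stitches; work 1724 rows; edging pick-up 283 stitches.

Stitches: 306 × 23/20 = 351.90 → 352.
Rows: 1576 × 35/32 = 1723.75 → 1724.
edging pick-up: 246 × 23/20 = 282.90 → 283.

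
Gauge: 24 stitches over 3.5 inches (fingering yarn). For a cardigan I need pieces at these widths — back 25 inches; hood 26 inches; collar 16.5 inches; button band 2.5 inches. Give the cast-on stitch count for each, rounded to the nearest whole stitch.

back 171; hood 178; collar 113; button band 17.

Rate = 24/3.5 = 6.857 sts per in.
back: 25 × 6.857 = 171.43 → 171.
hood: 26 × 6.857 = 178.29 → 178.
collar: 16.5 × 6.857 = 113.14 → 113.
button band: 2.5 × 6.857 = 17.14 → 17.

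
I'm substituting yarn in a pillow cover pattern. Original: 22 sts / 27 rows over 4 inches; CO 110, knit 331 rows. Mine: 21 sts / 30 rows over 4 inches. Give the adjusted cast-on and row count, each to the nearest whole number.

Cast on 105 stitches; work 368 rows.

Stitches: 110 × 21/22 = 105.00 → 105.
Rows: 331 × 30/27 = 367.78 → 368.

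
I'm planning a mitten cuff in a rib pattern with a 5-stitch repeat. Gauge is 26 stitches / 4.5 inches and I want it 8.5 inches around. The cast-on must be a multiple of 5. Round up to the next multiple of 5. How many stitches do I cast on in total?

26 / 4.5 = 5.778 sts per inch.
8.5 × 5.778 = 49.11 sts.
Next multiple of 5: 50.

CO 50 sts.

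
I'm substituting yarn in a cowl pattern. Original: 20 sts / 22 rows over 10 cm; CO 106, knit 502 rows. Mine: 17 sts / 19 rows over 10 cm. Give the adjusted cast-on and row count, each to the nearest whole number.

Stitches: 106 × 17/20 = 90.10 → 90.
Rows: 502 × 19/22 = 433.55 → 434.

Cast on 90 stitches; work 434 rows.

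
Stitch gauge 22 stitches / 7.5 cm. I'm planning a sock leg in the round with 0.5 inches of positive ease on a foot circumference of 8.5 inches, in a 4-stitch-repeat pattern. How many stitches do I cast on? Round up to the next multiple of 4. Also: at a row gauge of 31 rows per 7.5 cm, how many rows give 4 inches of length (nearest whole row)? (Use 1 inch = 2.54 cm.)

Cast on 68 stitches; work 42 rows.

Finished = 8.5 + 0.5 = 9 inches.
9 inches × 2.54 = 22.86 cm.
22/7.5 = 2.933 sts per cm; 22.86 × 2.933 = 67.06 sts.
Next multiple of 4 → 68.
4 inches = 10.16 cm; × 4.133 = 41.99 → 42 rows.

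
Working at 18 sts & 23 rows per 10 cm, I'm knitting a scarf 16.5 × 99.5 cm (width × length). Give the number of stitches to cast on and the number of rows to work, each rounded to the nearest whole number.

Stitch gauge = 18/10 = 1.8 sts/cm; 16.5 × 1.8 = 29.70 → 30 sts.
Row gauge = 23/10 = 2.3 rows/cm; 99.5 × 2.3 = 228.85 → 229 rows.

Cast on 30 stitches and work 229 rows.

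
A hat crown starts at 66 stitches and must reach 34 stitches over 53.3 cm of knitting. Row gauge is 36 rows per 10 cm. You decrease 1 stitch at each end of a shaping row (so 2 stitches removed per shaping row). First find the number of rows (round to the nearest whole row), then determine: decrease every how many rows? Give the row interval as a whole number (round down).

Decrease every 12th row.

Rows = 53.3 × 3.6 = 191.9 → 192 rows.
Stitches to remove: 32 → 16 shaping rows (at 2 st each).
192 / 16 = 12.00 → every 12 rows.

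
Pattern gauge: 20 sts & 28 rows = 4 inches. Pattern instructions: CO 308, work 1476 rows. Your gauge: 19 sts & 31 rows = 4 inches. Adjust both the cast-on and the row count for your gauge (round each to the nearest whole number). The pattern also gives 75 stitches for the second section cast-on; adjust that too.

Cast on 293 stitches; work 1634 rows; second section cast-on 71 stitches.

Stitches: 308 × 19/20 = 292.60 → 293.
Rows: 1476 × 31/28 = 1634.14 → 1634.
second section cast-on: 75 × 19/20 = 71.25 → 71.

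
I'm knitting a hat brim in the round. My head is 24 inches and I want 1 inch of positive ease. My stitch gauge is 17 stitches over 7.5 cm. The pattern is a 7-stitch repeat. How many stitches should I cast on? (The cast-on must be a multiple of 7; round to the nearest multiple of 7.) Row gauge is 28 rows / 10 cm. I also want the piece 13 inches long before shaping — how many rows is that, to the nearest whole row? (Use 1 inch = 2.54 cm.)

Finished = 24 + 1 = 25 inches.
25 inches × 2.54 = 63.50 cm.
17/7.5 = 2.267 sts per cm; 63.50 × 2.267 = 143.93 sts.
Nearest multiple of 7 → 147.
13 inches = 33.02 cm; × 2.8 = 92.46 → 92 rows.

Cast on 147 stitches; work 92 rows.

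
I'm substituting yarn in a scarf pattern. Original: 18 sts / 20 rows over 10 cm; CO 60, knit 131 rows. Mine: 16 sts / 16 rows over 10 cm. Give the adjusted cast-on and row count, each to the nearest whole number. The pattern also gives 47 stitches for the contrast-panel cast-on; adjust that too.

Stitches: 60 × 16/18 = 53.33 → 53.
Rows: 131 × 16/20 = 104.80 → 105.
contrast-panel cast-on: 47 × 16/18 = 41.78 → 42.

Cast on 53 stitches; work 105 rows; contrast-panel cast-on 42 stitches.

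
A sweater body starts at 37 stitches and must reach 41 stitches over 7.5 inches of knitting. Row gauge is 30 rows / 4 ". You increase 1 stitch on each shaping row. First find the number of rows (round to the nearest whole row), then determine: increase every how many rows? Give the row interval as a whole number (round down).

Increase every 14th row.

Rows = 7.5 × 7.5 = 56.2 → 56 rows.
Stitches to add: 4 → 4 shaping rows (at 1 st each).
56 / 4 = 14.00 → every 14 rows.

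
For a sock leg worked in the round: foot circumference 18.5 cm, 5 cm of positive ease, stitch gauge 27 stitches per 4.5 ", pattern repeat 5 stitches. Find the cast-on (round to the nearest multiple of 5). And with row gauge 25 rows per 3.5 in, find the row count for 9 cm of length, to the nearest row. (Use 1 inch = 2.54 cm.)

Finished = 18.5 + 5 = 23.5 cm.
23.5 cm × 1/2.54 = 9.25 inches.
27/4.5 = 6 sts per in; 9.25 × 6 = 55.51 sts.
Nearest multiple of 5 → 55.
9 cm = 3.54 inches; × 7.143 = 25.31 → 25 rows.

Cast on 55 stitches; work 25 rows.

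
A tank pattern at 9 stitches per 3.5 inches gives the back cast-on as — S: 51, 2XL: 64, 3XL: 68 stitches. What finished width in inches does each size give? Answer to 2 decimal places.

9/3.5 = 2.571 sts per in.
S: 51 / 2.571 = 19.833 → 19.83 in.
2XL: 64 / 2.571 = 24.889 → 24.89 in.
3XL: 68 / 2.571 = 26.444 → 26.44 in.

S 19.83 inches; 2XL 24.89 inches; 3XL 26.44 inches.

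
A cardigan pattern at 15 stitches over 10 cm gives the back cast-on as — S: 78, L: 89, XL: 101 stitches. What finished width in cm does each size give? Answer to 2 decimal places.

15/10 = 1.5 sts per cm.
S: 78 / 1.5 = 52.000 → 52.00 cm.
L: 89 / 1.5 = 59.333 → 59.33 cm.
XL: 101 / 1.5 = 67.333 → 67.33 cm.

S 52.00 cm; L 59.33 cm; XL 67.33 cm.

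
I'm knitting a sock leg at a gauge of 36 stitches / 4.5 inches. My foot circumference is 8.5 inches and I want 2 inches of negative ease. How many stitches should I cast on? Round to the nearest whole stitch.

Cast on 52 stitches.

Finished = 8.5 − 2 = 6.5 in.
36 / 4.5 = 8 sts per inch.
6.50 × 8 = 52.00 sts.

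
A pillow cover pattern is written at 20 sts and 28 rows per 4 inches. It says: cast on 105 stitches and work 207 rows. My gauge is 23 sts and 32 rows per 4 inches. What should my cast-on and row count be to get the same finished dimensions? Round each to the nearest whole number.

Cast on 121 stitches; work 237 rows.

Stitches: 105 × 23/20 = 120.75 → 121.
Rows: 207 × 32/28 = 236.57 → 237.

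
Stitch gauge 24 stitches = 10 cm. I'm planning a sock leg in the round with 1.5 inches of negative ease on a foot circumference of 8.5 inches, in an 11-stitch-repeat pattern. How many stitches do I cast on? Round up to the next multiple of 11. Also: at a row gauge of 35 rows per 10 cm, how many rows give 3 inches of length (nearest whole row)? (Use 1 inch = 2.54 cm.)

Finished = 8.5 − 1.5 = 7 inches.
7 inches × 2.54 = 17.78 cm.
24/10 = 2.4 sts per cm; 17.78 × 2.4 = 42.67 sts.
Next multiple of 11 → 44.
3 inches = 7.62 cm; × 3.5 = 26.67 → 27 rows.

Cast on 44 stitches; work 27 rows.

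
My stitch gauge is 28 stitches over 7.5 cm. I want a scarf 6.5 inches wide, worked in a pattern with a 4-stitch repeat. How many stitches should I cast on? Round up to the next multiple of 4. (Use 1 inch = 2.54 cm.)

6.5 in = 6.5 × 2.54 = 16.51 cm.
28 / 7.5 = 3.733 sts/cm.
16.51 × 3.733 = 61.64 sts.
→ 64.

64 stitches.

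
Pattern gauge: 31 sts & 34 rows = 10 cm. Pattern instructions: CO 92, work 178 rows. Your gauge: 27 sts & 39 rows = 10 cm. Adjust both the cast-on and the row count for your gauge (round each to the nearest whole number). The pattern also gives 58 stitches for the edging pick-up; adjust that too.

Stitches: 92 × 27/31 = 80.13 → 80.
Rows: 178 × 39/34 = 204.18 → 204.
edging pick-up: 58 × 27/31 = 50.52 → 51.

Cast on 80 stitches; work 204 rows; edging pick-up 51 stitches.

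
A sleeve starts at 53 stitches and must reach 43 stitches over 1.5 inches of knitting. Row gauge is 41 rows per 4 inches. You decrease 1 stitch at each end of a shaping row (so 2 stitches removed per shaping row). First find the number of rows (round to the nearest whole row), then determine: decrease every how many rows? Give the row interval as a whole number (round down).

Rows = 1.5 × 10.25 = 15.4 → 15 rows.
Stitches to remove: 10 → 5 shaping rows (at 2 st each).
15 / 5 = 3.00 → every 3 rows.

Decrease every 3rd row.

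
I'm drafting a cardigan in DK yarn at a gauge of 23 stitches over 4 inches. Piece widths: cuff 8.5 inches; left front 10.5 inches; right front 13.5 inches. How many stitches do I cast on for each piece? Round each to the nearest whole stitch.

cuff 49; left front 60; right front 78.

Rate = 23/4 = 5.75 sts per in.
cuff: 8.5 × 5.75 = 48.88 → 49.
left front: 10.5 × 5.75 = 60.38 → 60.
right front: 13.5 × 5.75 = 77.62 → 78.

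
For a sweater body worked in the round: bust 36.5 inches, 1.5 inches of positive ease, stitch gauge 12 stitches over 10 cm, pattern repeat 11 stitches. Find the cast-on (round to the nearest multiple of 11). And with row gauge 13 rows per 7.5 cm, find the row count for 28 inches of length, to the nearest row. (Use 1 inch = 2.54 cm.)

Finished = 36.5 + 1.5 = 38 inches.
38 inches × 2.54 = 96.52 cm.
12/10 = 1.2 sts per cm; 96.52 × 1.2 = 115.82 sts.
Nearest multiple of 11 → 121.
28 inches = 71.12 cm; × 1.733 = 123.27 → 123 rows.

Cast on 121 stitches; work 123 rows.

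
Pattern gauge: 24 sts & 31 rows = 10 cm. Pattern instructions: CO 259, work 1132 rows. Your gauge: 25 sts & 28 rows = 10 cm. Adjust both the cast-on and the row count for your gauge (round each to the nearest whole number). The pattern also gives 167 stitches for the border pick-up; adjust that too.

Cast on 270 stitches; work 1022 rows; border pick-up 174 stitches.

Stitches: 259 × 25/24 = 269.79 → 270.
Rows: 1132 × 28/31 = 1022.45 → 1022.
border pick-up: 167 × 25/24 = 173.96 → 174.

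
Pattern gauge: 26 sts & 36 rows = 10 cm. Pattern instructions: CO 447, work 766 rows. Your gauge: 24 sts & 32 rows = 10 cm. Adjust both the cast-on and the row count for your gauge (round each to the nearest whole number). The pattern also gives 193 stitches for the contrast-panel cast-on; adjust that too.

Cast on 413 stitches; work 681 rows; contrast-panel cast-on 178 stitches.

Stitches: 447 × 24/26 = 412.62 → 413.
Rows: 766 × 32/36 = 680.89 → 681.
contrast-panel cast-on: 193 × 24/26 = 178.15 → 178.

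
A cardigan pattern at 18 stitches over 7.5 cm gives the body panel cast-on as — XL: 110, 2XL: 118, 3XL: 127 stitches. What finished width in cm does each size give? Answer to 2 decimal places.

XL 45.83 cm; 2XL 49.17 cm; 3XL 52.92 cm.

18/7.5 = 2.4 sts per cm.
XL: 110 / 2.4 = 45.833 → 45.83 cm.
2XL: 118 / 2.4 = 49.167 → 49.17 cm.
3XL: 127 / 2.4 = 52.917 → 52.92 cm.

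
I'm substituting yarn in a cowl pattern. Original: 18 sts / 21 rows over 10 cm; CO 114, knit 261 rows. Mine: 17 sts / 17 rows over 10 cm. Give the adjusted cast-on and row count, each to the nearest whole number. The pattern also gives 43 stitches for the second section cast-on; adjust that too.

Cast on 108 stitches; work 211 rows; second section cast-on 41 stitches.

Stitches: 114 × 17/18 = 107.67 → 108.
Rows: 261 × 17/21 = 211.29 → 211.
second section cast-on: 43 × 17/18 = 40.61 → 41.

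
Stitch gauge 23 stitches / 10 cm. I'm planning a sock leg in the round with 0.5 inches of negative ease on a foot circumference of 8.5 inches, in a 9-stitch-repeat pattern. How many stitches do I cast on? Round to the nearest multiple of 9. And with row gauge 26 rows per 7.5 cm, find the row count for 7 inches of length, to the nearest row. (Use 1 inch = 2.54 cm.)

Cast on 45 stitches; work 62 rows.

Finished = 8.5 − 0.5 = 8 inches.
8 inches × 2.54 = 20.32 cm.
23/10 = 2.3 sts per cm; 20.32 × 2.3 = 46.74 sts.
Nearest multiple of 9 → 45.
7 inches = 17.78 cm; × 3.467 = 61.64 → 62 rows.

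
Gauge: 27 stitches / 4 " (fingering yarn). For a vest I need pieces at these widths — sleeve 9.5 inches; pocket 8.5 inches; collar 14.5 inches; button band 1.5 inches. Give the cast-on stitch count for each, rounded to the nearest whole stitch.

Rate = 27/4 = 6.75 sts per in.
sleeve: 9.5 × 6.75 = 64.12 → 64.
pocket: 8.5 × 6.75 = 57.38 → 57.
collar: 14.5 × 6.75 = 97.88 → 98.
button band: 1.5 × 6.75 = 10.12 → 10.

sleeve 64; pocket 57; collar 98; button band 10.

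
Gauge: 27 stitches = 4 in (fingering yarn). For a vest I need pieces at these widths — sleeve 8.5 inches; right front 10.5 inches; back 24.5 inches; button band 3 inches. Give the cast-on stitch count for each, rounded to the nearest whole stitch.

sleeve 57; right front 71; back 165; button band 20.

Rate = 27/4 = 6.75 sts per in.
sleeve: 8.5 × 6.75 = 57.38 → 57.
right front: 10.5 × 6.75 = 70.88 → 71.
back: 24.5 × 6.75 = 165.38 → 165.
button band: 3 × 6.75 = 20.25 → 20.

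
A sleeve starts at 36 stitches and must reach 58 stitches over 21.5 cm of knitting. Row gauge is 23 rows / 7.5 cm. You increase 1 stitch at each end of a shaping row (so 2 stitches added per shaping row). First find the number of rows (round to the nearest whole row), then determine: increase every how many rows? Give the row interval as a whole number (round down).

Rows = 21.5 × 3.067 = 65.9 → 66 rows.
Stitches to add: 22 → 11 shaping rows (at 2 st each).
66 / 11 = 6.00 → every 6 rows.

Increase every 6th row.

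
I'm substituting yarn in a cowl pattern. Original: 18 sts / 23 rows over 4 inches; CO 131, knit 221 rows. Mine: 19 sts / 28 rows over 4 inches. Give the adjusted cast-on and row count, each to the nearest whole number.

Stitches: 131 × 19/18 = 138.28 → 138.
Rows: 221 × 28/23 = 269.04 → 269.

Cast on 138 stitches; work 269 rows.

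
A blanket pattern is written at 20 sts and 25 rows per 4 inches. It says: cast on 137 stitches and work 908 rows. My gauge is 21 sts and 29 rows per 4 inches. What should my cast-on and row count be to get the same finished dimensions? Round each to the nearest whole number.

Stitches: 137 × 21/20 = 143.85 → 144.
Rows: 908 × 29/25 = 1053.28 → 1053.

Cast on 144 stitches; work 1053 rows.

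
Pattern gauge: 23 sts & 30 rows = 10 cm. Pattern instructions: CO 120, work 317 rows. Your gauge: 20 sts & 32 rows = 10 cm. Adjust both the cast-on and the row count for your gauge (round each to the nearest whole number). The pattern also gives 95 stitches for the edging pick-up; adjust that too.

Cast on 104 stitches; work 338 rows; edging pick-up 83 stitches.

Stitches: 120 × 20/23 = 104.35 → 104.
Rows: 317 × 32/30 = 338.13 → 338.
edging pick-up: 95 × 20/23 = 82.61 → 83.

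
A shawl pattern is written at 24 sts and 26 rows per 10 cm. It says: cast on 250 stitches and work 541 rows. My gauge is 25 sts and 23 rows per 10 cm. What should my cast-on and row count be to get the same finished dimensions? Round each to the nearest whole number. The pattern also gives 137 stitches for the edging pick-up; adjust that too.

Stitches: 250 × 25/24 = 260.42 → 260.
Rows: 541 × 23/26 = 478.58 → 479.
edging pick-up: 137 × 25/24 = 142.71 → 143.

Cast on 260 stitches; work 479 rows; edging pick-up 143 stitches.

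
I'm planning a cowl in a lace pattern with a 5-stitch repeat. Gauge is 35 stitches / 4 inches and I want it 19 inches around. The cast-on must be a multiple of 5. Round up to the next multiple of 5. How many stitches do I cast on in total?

170 stitches.

35 / 4 = 8.75 sts per inch.
19 × 8.75 = 166.25 sts.
Next multiple of 5: 170.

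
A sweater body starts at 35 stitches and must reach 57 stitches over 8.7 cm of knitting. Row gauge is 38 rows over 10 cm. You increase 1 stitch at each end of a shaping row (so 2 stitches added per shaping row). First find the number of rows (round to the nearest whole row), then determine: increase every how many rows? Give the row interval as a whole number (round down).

Rows = 8.7 × 3.8 = 33.1 → 33 rows.
Stitches to add: 22 → 11 shaping rows (at 2 st each).
33 / 11 = 3.00 → every 3 rows.

Increase every 3rd row.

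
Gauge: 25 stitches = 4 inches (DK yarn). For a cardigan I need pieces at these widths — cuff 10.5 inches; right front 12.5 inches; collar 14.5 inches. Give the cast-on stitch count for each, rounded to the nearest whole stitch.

cuff 66; right front 78; collar 91.

Rate = 25/4 = 6.25 sts per in.
cuff: 10.5 × 6.25 = 65.62 → 66.
right front: 12.5 × 6.25 = 78.12 → 78.
collar: 14.5 × 6.25 = 90.62 → 91.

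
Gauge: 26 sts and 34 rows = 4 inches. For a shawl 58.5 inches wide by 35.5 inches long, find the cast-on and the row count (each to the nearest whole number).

Stitch gauge = 26/4 = 6.5 sts/in; 58.5 × 6.5 = 380.25 → 380 sts.
Row gauge = 34/4 = 8.5 rows/in; 35.5 × 8.5 = 301.75 → 302 rows.

Cast on 380 stitches and work 302 rows.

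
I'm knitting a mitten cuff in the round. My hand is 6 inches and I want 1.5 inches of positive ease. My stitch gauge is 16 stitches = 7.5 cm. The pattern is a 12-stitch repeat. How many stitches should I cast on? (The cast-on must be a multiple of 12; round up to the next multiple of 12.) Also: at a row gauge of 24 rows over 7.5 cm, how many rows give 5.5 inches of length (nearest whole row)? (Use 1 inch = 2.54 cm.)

Cast on 48 stitches; work 45 rows.

Finished = 6 + 1.5 = 7.5 inches.
7.5 inches × 2.54 = 19.05 cm.
16/7.5 = 2.133 sts per cm; 19.05 × 2.133 = 40.64 sts.
Next multiple of 12 → 48.
5.5 inches = 13.97 cm; × 3.2 = 44.70 → 45 rows.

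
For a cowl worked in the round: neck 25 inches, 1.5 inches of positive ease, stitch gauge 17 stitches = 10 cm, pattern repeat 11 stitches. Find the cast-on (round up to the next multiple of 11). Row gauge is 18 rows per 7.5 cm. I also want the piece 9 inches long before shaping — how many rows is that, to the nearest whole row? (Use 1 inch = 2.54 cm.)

Cast on 121 stitches; work 55 rows.

Finished = 25 + 1.5 = 26.5 inches.
26.5 inches × 2.54 = 67.31 cm.
17/10 = 1.7 sts per cm; 67.31 × 1.7 = 114.43 sts.
Next multiple of 11 → 121.
9 inches = 22.86 cm; × 2.4 = 54.86 → 55 rows.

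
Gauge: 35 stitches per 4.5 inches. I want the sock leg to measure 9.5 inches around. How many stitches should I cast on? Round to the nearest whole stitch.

CO 74 sts.

35 stitches / 4.5 in = 7.778 stitches per inch.
9.5 × 7.778 = 73.89 stitches.
Round to nearest → 74.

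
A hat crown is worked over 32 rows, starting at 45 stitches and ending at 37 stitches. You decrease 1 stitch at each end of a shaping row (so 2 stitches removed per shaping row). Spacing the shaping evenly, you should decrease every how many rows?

Decrease every 8th row.

Stitches to remove: |37 − 45| = 8.
Shaping rows needed: 8 / 2 = 4.
32 rows / 4 = every 8 rows.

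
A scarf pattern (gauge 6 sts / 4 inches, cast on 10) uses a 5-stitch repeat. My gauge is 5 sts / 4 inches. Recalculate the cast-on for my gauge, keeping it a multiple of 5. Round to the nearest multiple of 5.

10 × 5 / 6 = 8.33.
Nearest multiple of 5: 10.

Cast on 10 stitches.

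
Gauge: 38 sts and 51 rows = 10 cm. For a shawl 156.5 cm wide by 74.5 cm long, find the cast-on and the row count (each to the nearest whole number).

Stitch gauge = 38/10 = 3.8 sts/cm; 156.5 × 3.8 = 594.70 → 595 sts.
Row gauge = 51/10 = 5.1 rows/cm; 74.5 × 5.1 = 379.95 → 380 rows.

Cast on 595 stitches and work 380 rows.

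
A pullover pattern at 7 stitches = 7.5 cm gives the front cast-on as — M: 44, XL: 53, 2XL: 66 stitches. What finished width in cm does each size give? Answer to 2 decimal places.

7/7.5 = 0.933 sts per cm.
M: 44 / 0.933 = 47.143 → 47.14 cm.
XL: 53 / 0.933 = 56.786 → 56.79 cm.
2XL: 66 / 0.933 = 70.714 → 70.71 cm.

M 47.14 cm; XL 56.79 cm; 2XL 70.71 cm.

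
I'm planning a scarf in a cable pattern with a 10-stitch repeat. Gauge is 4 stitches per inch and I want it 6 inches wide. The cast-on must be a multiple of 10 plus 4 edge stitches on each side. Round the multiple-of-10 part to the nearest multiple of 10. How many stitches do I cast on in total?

28 stitches.

4 / 1 = 4 sts per inch.
6 × 4 = 24.00 sts.
Less 8 edge sts → 16.00 for the repeat.
Nearest multiple of 10: 20.
Add back 8 edge sts → 28.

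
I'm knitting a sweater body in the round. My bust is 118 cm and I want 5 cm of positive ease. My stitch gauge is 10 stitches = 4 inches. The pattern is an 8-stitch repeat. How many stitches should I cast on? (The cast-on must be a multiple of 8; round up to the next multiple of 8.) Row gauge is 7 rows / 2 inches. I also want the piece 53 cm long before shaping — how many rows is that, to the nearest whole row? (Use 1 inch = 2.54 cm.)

Cast on 128 stitches; work 73 rows.

Finished = 118 + 5 = 123 cm.
123 cm × 1/2.54 = 48.43 inches.
10/4 = 2.5 sts per in; 48.43 × 2.5 = 121.06 sts.
Next multiple of 8 → 128.
53 cm = 20.87 inches; × 3.5 = 73.03 → 73 rows.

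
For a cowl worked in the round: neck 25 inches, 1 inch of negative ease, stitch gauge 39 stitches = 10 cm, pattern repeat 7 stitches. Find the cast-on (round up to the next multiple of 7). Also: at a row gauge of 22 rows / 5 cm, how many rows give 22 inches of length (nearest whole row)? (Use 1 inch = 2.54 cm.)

Cast on 238 stitches; work 246 rows.

Finished = 25 − 1 = 24 inches.
24 inches × 2.54 = 60.96 cm.
39/10 = 3.9 sts per cm; 60.96 × 3.9 = 237.74 sts.
Next multiple of 7 → 238.
22 inches = 55.88 cm; × 4.4 = 245.87 → 246 rows.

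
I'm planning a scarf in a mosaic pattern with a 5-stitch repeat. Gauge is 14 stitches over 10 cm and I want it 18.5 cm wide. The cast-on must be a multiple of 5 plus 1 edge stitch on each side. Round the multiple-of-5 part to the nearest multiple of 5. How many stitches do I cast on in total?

14 / 10 = 1.4 sts per cm.
18.5 × 1.4 = 25.90 sts.
Less 2 edge sts → 23.90 for the repeat.
Nearest multiple of 5: 25.
Add back 2 edge sts → 27.

27 stitches.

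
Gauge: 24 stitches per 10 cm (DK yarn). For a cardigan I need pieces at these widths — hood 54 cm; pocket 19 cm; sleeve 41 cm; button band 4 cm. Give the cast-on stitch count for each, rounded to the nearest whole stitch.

Rate = 24/10 = 2.4 sts per cm.
hood: 54 × 2.4 = 129.60 → 130.
pocket: 19 × 2.4 = 45.60 → 46.
sleeve: 41 × 2.4 = 98.40 → 98.
button band: 4 × 2.4 = 9.60 → 10.

hood 130; pocket 46; sleeve 98; button band 10.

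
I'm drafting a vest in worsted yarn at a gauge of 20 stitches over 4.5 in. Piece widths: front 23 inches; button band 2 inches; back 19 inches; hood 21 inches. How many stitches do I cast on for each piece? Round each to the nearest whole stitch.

Rate = 20/4.5 = 4.444 sts per in.
front: 23 × 4.444 = 102.22 → 102.
button band: 2 × 4.444 = 8.89 → 9.
back: 19 × 4.444 = 84.44 → 84.
hood: 21 × 4.444 = 93.33 → 93.

front 102; button band 9; back 84; hood 93.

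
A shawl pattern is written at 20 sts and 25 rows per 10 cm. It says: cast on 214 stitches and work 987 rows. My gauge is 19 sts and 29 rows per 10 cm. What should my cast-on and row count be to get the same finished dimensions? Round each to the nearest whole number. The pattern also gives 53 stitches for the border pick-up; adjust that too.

Cast on 203 stitches; work 1145 rows; border pick-up 50 stitches.

Stitches: 214 × 19/20 = 203.30 → 203.
Rows: 987 × 29/25 = 1144.92 → 1145.
border pick-up: 53 × 19/20 = 50.35 → 50.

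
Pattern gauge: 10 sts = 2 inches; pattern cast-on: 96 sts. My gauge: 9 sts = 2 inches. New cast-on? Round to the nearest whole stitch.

CO 86 sts.

Scale factor = 9 / 10 = 0.900.
96 × 9 / 10 = 86.40 sts.
→ 86 sts.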